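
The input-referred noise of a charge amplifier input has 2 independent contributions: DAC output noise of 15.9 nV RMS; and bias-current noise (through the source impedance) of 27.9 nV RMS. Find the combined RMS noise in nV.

Uncorrelated sources add in power (mean-square): V_tot = √(ΣV_i²)
V_tot = √[(1.59×10⁻⁸)² + (2.79×10⁻⁸)²] = 3.21×10⁻⁸ V = 32.1 nV

32.1 nV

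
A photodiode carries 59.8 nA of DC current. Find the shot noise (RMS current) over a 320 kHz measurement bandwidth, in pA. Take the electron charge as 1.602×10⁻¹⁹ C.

78.3 pA

I_n = √(2qI·B)
2qI·B = 2 × 1.602×10⁻¹⁹ × 5.98×10⁻⁸ × 3.20×10⁵ = 6.13×10⁻²¹ A²
I_n = √(6.13×10⁻²¹) = 7.83×10⁻¹¹ A = 78.3 pA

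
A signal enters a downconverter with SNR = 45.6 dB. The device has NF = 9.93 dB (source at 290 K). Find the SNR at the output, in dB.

By definition F = SNR_in/SNR_out, so in dB: SNR_out = SNR_in − NF
SNR_out = 45.6 − 9.93 = 35.67 dB

35.67 dB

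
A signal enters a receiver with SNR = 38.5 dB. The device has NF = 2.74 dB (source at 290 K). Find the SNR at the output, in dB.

By definition F = SNR_in/SNR_out, so in dB: SNR_out = SNR_in − NF
SNR_out = 38.5 − 2.74 = 35.76 dB

35.76 dB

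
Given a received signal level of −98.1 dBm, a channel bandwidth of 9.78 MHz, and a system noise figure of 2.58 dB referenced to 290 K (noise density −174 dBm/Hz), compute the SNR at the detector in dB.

Noise floor: N = −174 + 10 log₁₀(B) + NF
10 log₁₀(9.78×10⁶) = 69.9 dB
N = −174 + 69.9 + 2.58 = −101.52 dBm
SNR = P_sig − N = −98.1 − (−101.52) = 3.42 dB → 3.4 dB

3.4 dB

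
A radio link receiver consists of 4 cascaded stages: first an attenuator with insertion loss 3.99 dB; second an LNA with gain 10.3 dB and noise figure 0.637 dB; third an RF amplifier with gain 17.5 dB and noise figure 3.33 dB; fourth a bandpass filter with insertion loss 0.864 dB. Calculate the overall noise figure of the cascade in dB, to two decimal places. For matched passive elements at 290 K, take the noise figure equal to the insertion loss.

5.01 dB

Convert to linear (a loss of L dB is a gain of −L dB): F_i = 10^(NF_i/10), G_i = 10^(G_i,dB/10)
  Stage 1: F_1 = 10^(3.99/10) = 2.506, G_1 = 10^(−3.99/10) = 0.3990
  Stage 2: F_2 = 10^(0.637/10) = 1.158, G_2 = 10^(10.3/10) = 10.72
  Stage 3: F_3 = 10^(3.33/10) = 2.153, G_3 = 10^(17.5/10) = 56.23
  Stage 4: F_4 = 10^(0.864/10) = 1.220, G_4 = 10^(−0.864/10) = 0.8196
Friis cascade:
  F = 2.506 + (1.158 − 1)/0.3990 + (2.153 − 1)/4.276 + (1.220 − 1)/240.4 = 3.173
NF = 10 log₁₀(3.173) = 5.01 dB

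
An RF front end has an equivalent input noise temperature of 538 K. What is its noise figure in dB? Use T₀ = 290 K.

4.56 dB

F = 1 + T_e/T₀ = 1 + 538/290 = 2.85517
NF = 10 log₁₀(2.85517) = 4.56 dB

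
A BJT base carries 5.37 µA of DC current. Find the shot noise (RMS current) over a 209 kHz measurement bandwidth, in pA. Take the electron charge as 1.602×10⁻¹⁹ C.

I_n = √(2qI·B)
2qI·B = 2 × 1.602×10⁻¹⁹ × 5.37×10⁻⁶ × 2.09×10⁵ = 3.60×10⁻¹⁹ A²
I_n = √(3.60×10⁻¹⁹) = 6.00×10⁻¹⁰ A = 600 pA

600 pA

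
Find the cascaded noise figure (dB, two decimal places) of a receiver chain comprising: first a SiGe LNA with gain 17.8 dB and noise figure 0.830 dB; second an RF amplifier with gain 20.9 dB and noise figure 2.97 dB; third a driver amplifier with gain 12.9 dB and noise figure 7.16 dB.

Convert to linear (a loss of L dB is a gain of −L dB): F_i = 10^(NF_i/10), G_i = 10^(G_i,dB/10)
  Stage 1: F_1 = 10^(0.830/10) = 1.211, G_1 = 10^(17.8/10) = 60.26
  Stage 2: F_2 = 10^(2.97/10) = 1.982, G_2 = 10^(20.9/10) = 123.0
  Stage 3: F_3 = 10^(7.16/10) = 5.200, G_3 = 10^(12.9/10) = 19.50
Friis cascade:
  F = 1.211 + (1.982 − 1)/60.26 + (5.200 − 1)/7413 = 1.227
NF = 10 log₁₀(1.227) = 0.89 dB

0.89 dB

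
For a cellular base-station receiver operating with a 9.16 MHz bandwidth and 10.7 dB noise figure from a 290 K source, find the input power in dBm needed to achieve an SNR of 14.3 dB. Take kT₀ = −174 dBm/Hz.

−79.4 dBm

Sensitivity = −174 + 10 log₁₀(B) + NF + SNR_min
= −174 + 69.62 + 10.7 + 14.3
= −79.38 dBm → −79.4 dBm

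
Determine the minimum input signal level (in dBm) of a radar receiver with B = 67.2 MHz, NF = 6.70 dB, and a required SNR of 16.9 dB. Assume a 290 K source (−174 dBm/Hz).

−72.1 dBm

Sensitivity = −174 + 10 log₁₀(B) + NF + SNR_min
= −174 + 78.27 + 6.70 + 16.9
= −72.13 dBm → −72.1 dBm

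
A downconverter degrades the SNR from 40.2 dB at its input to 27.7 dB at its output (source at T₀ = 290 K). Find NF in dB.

12.5 dB

NF (dB) = SNR_in(dB) − SNR_out(dB) when the source is at T₀
NF = 40.2 − 27.7 = 12.5 dB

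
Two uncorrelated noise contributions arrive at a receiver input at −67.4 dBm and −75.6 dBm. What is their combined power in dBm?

−66.8 dBm

Convert to linear, add, convert back:
P₁ = 1.82×10⁻¹⁰ W, P₂ = 2.75×10⁻¹¹ W
P_tot = 2.10×10⁻¹⁰ W → 10 log₁₀(P_tot / 10⁻³) = −66.8 dBm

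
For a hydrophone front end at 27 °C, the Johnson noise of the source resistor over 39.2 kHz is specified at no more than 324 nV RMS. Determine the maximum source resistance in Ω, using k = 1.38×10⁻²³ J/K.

T = 27 °C + 273.15 = 300.15 K
Johnson–Nyquist: V_n = √(4kTRB) ⇒ R = V_n² / (4kTB)
4kTB = 4 × 1.38×10⁻²³ × 300.15 × 3.92×10⁴ = 6.49×10⁻¹⁶
R = (3.24×10⁻⁷)² / 6.49×10⁻¹⁶ = 1.62×10² Ω = 162 Ω

162 Ω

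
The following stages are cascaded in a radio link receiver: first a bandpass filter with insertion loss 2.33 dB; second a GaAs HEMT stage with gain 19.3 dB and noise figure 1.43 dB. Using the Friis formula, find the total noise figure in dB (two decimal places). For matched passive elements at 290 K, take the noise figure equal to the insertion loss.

Convert to linear (a loss of L dB is a gain of −L dB): F_i = 10^(NF_i/10), G_i = 10^(G_i,dB/10)
  Stage 1: F_1 = 10^(2.33/10) = 1.710, G_1 = 10^(−2.33/10) = 0.5848
  Stage 2: F_2 = 10^(1.43/10) = 1.390, G_2 = 10^(19.3/10) = 85.11
Friis cascade:
  F = 1.710 + (1.390 − 1)/0.5848 = 2.377
NF = 10 log₁₀(2.377) = 3.76 dB

3.76 dB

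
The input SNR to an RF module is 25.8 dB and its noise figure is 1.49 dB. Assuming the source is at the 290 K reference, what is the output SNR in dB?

By definition F = SNR_in/SNR_out, so in dB: SNR_out = SNR_in − NF
SNR_out = 25.8 − 1.49 = 24.31 dB

24.31 dB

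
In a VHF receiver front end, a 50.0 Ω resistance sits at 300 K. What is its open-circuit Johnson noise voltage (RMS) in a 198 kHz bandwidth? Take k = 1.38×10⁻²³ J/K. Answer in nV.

V_n = √(4kTRB)
4kTRB = 4 × 1.38×10⁻²³ × 300 × 5.00×10¹ × 1.98×10⁵ = 1.64×10⁻¹³ V²
V_n = √(1.64×10⁻¹³) = 4.05×10⁻⁷ V = 405 nV

405 nV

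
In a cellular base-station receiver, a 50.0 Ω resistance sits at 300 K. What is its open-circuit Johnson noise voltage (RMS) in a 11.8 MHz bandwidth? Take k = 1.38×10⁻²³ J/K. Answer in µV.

V_n = √(4kTRB)
4kTRB = 4 × 1.38×10⁻²³ × 300 × 5.00×10¹ × 1.18×10⁷ = 9.77×10⁻¹² V²
V_n = √(9.77×10⁻¹²) = 3.13×10⁻⁶ V = 3.13 µV

3.13 µV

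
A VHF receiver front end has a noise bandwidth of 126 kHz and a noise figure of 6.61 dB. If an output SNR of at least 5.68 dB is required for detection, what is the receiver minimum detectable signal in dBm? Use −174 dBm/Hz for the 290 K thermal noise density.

−110.7 dBm

Sensitivity = −174 + 10 log₁₀(B) + NF + SNR_min
= −174 + 51 + 6.61 + 5.68
= −110.71 dBm → −110.7 dBm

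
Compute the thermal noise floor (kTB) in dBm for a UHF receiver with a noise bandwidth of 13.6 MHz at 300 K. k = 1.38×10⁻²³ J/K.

−102.5 dBm

P_n = kTB = 1.38×10⁻²³ × 300 × 1.36×10⁷ = 5.63×10⁻¹⁴ W
In dBm: 10 log₁₀(5.63×10⁻¹⁴ / 10⁻³) = −102.5 dBm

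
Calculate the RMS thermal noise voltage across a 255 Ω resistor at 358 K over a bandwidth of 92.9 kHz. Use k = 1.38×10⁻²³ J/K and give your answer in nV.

V_n = √(4kTRB)
4kTRB = 4 × 1.38×10⁻²³ × 358 × 2.55×10² × 9.29×10⁴ = 4.68×10⁻¹³ V²
V_n = √(4.68×10⁻¹³) = 6.84×10⁻⁷ V = 684 nV

684 nV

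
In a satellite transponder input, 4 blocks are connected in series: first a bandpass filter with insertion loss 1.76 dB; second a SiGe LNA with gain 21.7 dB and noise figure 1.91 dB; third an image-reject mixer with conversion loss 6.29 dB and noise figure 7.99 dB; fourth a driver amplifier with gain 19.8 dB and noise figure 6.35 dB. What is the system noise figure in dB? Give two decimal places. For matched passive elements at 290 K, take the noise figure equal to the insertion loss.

4.02 dB

Convert to linear (a loss of L dB is a gain of −L dB): F_i = 10^(NF_i/10), G_i = 10^(G_i,dB/10)
  Stage 1: F_1 = 10^(1.76/10) = 1.500, G_1 = 10^(−1.76/10) = 0.6668
  Stage 2: F_2 = 10^(1.91/10) = 1.552, G_2 = 10^(21.7/10) = 147.9
  Stage 3: F_3 = 10^(7.99/10) = 6.295, G_3 = 10^(−6.29/10) = 0.2350
  Stage 4: F_4 = 10^(6.35/10) = 4.315, G_4 = 10^(19.8/10) = 95.50
Friis cascade:
  F = 1.500 + (1.552 − 1)/0.6668 + (6.295 − 1)/98.63 + (4.315 − 1)/23.17 = 2.525
NF = 10 log₁₀(2.525) = 4.02 dB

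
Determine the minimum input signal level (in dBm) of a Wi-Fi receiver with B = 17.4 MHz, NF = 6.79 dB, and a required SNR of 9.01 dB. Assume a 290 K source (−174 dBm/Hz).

−85.8 dBm

Sensitivity = −174 + 10 log₁₀(B) + NF + SNR_min
= −174 + 72.41 + 6.79 + 9.01
= −85.79 dBm → −85.8 dBm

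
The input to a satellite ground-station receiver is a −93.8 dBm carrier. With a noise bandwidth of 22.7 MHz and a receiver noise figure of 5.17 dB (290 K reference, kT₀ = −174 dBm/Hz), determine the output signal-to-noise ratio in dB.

Noise floor: N = −174 + 10 log₁₀(B) + NF
10 log₁₀(2.27×10⁷) = 73.56 dB
N = −174 + 73.56 + 5.17 = −95.27 dBm
SNR = P_sig − N = −93.8 − (−95.27) = 1.47 dB → 1.5 dB

1.5 dB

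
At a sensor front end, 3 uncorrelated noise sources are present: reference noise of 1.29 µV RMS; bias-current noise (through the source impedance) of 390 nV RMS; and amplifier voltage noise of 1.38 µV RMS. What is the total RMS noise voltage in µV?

Uncorrelated sources add in power (mean-square): V_tot = √(ΣV_i²)
V_tot = √[(1.29×10⁻⁶)² + (3.90×10⁻⁷)² + (1.38×10⁻⁶)²] = 1.93×10⁻⁶ V = 1.93 µV

1.93 µV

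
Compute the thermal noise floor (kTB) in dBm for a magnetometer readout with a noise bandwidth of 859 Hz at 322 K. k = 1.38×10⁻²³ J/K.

−144.2 dBm

P_n = kTB = 1.38×10⁻²³ × 322 × 8.59×10² = 3.82×10⁻¹⁸ W
In dBm: 10 log₁₀(3.82×10⁻¹⁸ / 10⁻³) = −144.2 dBm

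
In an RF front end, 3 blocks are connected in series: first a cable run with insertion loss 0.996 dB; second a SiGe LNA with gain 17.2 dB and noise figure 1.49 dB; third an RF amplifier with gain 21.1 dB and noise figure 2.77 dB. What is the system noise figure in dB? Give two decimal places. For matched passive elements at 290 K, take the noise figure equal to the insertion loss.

2.54 dB

Convert to linear (a loss of L dB is a gain of −L dB): F_i = 10^(NF_i/10), G_i = 10^(G_i,dB/10)
  Stage 1: F_1 = 10^(0.996/10) = 1.258, G_1 = 10^(−0.996/10) = 0.7951
  Stage 2: F_2 = 10^(1.49/10) = 1.409, G_2 = 10^(17.2/10) = 52.48
  Stage 3: F_3 = 10^(2.77/10) = 1.892, G_3 = 10^(21.1/10) = 128.8
Friis cascade:
  F = 1.258 + (1.409 − 1)/0.7951 + (1.892 − 1)/41.73 = 1.794
NF = 10 log₁₀(1.794) = 2.54 dB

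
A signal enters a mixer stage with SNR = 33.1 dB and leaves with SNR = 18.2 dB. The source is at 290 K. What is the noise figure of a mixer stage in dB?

NF (dB) = SNR_in(dB) − SNR_out(dB) when the source is at T₀
NF = 33.1 − 18.2 = 14.9 dB

14.9 dB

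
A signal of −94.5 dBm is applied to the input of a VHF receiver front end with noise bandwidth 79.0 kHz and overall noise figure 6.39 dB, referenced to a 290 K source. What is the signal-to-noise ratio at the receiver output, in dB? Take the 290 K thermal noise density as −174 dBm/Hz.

Noise floor: N = −174 + 10 log₁₀(B) + NF
10 log₁₀(7.90×10⁴) = 48.98 dB
N = −174 + 48.98 + 6.39 = −118.63 dBm
SNR = P_sig − N = −94.5 − (−118.63) = 24.13 dB → 24.1 dB

24.1 dB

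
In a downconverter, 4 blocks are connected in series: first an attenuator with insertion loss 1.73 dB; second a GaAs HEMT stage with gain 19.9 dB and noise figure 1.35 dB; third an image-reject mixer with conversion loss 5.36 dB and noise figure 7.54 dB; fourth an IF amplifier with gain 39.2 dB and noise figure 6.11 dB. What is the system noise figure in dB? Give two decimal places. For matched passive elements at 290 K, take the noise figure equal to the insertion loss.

3.55 dB

Convert to linear (a loss of L dB is a gain of −L dB): F_i = 10^(NF_i/10), G_i = 10^(G_i,dB/10)
  Stage 1: F_1 = 10^(1.73/10) = 1.489, G_1 = 10^(−1.73/10) = 0.6714
  Stage 2: F_2 = 10^(1.35/10) = 1.365, G_2 = 10^(19.9/10) = 97.72
  Stage 3: F_3 = 10^(7.54/10) = 5.675, G_3 = 10^(−5.36/10) = 0.2911
  Stage 4: F_4 = 10^(6.11/10) = 4.083, G_4 = 10^(39.2/10) = 8318
Friis cascade:
  F = 1.489 + (1.365 − 1)/0.6714 + (5.675 − 1)/65.61 + (4.083 − 1)/19.10 = 2.265
NF = 10 log₁₀(2.265) = 3.55 dB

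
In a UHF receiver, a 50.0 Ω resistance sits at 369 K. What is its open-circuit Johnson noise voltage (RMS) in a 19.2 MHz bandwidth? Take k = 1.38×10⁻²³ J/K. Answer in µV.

V_n = √(4kTRB)
4kTRB = 4 × 1.38×10⁻²³ × 369 × 5.00×10¹ × 1.92×10⁷ = 1.96×10⁻¹¹ V²
V_n = √(1.96×10⁻¹¹) = 4.42×10⁻⁶ V = 4.42 µV

4.42 µV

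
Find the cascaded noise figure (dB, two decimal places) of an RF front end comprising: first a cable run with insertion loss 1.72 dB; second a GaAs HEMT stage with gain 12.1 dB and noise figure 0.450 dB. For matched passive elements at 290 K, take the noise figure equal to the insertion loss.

2.17 dB

Convert to linear (a loss of L dB is a gain of −L dB): F_i = 10^(NF_i/10), G_i = 10^(G_i,dB/10)
  Stage 1: F_1 = 10^(1.72/10) = 1.486, G_1 = 10^(−1.72/10) = 0.6730
  Stage 2: F_2 = 10^(0.450/10) = 1.109, G_2 = 10^(12.1/10) = 16.22
Friis cascade:
  F = 1.486 + (1.109 − 1)/0.6730 = 1.648
NF = 10 log₁₀(1.648) = 2.17 dB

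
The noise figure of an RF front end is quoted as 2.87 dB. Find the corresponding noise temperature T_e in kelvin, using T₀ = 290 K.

272 K

F = 10^(2.87/10) = 1.93642
T_e = (F − 1)·T₀ = (1.93642 − 1) × 290 = 272 K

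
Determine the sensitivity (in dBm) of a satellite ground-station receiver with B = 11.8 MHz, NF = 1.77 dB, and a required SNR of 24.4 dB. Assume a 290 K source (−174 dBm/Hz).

Sensitivity = −174 + 10 log₁₀(B) + NF + SNR_min
= −174 + 70.72 + 1.77 + 24.4
= −77.11 dBm → −77.1 dBm

−77.1 dBm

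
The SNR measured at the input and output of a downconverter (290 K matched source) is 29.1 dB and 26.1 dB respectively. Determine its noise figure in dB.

NF (dB) = SNR_in(dB) − SNR_out(dB) when the source is at T₀
NF = 29.1 − 26.1 = 3.0 dB

3.0 dB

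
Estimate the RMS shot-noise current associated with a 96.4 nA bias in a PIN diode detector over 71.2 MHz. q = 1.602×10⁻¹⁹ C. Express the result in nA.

1.48 nA

I_n = √(2qI·B)
2qI·B = 2 × 1.602×10⁻¹⁹ × 9.64×10⁻⁸ × 7.12×10⁷ = 2.20×10⁻¹⁸ A²
I_n = √(2.20×10⁻¹⁸) = 1.48×10⁻⁹ A = 1.48 nA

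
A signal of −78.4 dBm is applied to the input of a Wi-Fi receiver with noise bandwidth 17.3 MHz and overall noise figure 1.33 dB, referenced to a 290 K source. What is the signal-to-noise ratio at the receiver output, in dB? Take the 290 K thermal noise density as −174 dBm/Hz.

21.9 dB

Noise floor: N = −174 + 10 log₁₀(B) + NF
10 log₁₀(1.73×10⁷) = 72.38 dB
N = −174 + 72.38 + 1.33 = −100.29 dBm
SNR = P_sig − N = −78.4 − (−100.29) = 21.89 dB → 21.9 dB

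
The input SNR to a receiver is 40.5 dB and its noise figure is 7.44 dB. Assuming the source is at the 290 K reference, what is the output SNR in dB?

By definition F = SNR_in/SNR_out, so in dB: SNR_out = SNR_in − NF
SNR_out = 40.5 − 7.44 = 33.06 dB

33.06 dB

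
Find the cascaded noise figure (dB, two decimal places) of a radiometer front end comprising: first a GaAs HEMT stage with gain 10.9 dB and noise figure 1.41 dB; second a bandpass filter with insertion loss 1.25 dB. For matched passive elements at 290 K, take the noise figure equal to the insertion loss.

Convert to linear (a loss of L dB is a gain of −L dB): F_i = 10^(NF_i/10), G_i = 10^(G_i,dB/10)
  Stage 1: F_1 = 10^(1.41/10) = 1.384, G_1 = 10^(10.9/10) = 12.30
  Stage 2: F_2 = 10^(1.25/10) = 1.334, G_2 = 10^(−1.25/10) = 0.7499
Friis cascade:
  F = 1.384 + (1.334 − 1)/12.30 = 1.411
NF = 10 log₁₀(1.411) = 1.49 dB

1.49 dB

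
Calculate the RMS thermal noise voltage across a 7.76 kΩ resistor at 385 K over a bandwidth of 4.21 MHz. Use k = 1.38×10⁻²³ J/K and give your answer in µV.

V_n = √(4kTRB)
4kTRB = 4 × 1.38×10⁻²³ × 385 × 7.76×10³ × 4.21×10⁶ = 6.94×10⁻¹⁰ V²
V_n = √(6.94×10⁻¹⁰) = 2.63×10⁻⁵ V = 26.3 µV

26.3 µV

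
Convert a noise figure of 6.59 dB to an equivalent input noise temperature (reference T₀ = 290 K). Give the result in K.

1033 K

F = 10^(6.59/10) = 4.56037
T_e = (F − 1)·T₀ = (4.56037 − 1) × 290 = 1033 K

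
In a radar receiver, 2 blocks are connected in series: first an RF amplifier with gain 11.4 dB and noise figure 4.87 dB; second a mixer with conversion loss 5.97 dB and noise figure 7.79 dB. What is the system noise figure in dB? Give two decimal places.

Convert to linear (a loss of L dB is a gain of −L dB): F_i = 10^(NF_i/10), G_i = 10^(G_i,dB/10)
  Stage 1: F_1 = 10^(4.87/10) = 3.069, G_1 = 10^(11.4/10) = 13.80
  Stage 2: F_2 = 10^(7.79/10) = 6.012, G_2 = 10^(−5.97/10) = 0.2529
Friis cascade:
  F = 3.069 + (6.012 − 1)/13.80 = 3.432
NF = 10 log₁₀(3.432) = 5.36 dB

5.36 dB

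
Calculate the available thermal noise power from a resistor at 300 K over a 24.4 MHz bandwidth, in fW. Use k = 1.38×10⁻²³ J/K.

P_n = kTB = 1.38×10⁻²³ × 300 × 2.44×10⁷ = 1.01×10⁻¹³ W = 101 fW

101 fW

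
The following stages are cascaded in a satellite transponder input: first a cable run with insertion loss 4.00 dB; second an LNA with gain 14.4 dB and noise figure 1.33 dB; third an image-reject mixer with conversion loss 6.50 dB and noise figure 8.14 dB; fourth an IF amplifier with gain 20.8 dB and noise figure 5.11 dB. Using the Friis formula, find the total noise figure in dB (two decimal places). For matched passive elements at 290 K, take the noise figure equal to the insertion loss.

6.84 dB

Convert to linear (a loss of L dB is a gain of −L dB): F_i = 10^(NF_i/10), G_i = 10^(G_i,dB/10)
  Stage 1: F_1 = 10^(4.00/10) = 2.512, G_1 = 10^(−4.00/10) = 0.3981
  Stage 2: F_2 = 10^(1.33/10) = 1.358, G_2 = 10^(14.4/10) = 27.54
  Stage 3: F_3 = 10^(8.14/10) = 6.516, G_3 = 10^(−6.50/10) = 0.2239
  Stage 4: F_4 = 10^(5.11/10) = 3.243, G_4 = 10^(20.8/10) = 120.2
Friis cascade:
  F = 2.512 + (1.358 − 1)/0.3981 + (6.516 − 1)/10.96 + (3.243 − 1)/2.455 = 4.829
NF = 10 log₁₀(4.829) = 6.84 dB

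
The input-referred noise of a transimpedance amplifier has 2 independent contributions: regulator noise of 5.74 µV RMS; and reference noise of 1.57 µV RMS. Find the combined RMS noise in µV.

Uncorrelated sources add in power (mean-square): V_tot = √(ΣV_i²)
V_tot = √[(5.74×10⁻⁶)² + (1.57×10⁻⁶)²] = 5.95×10⁻⁶ V = 5.95 µV

5.95 µV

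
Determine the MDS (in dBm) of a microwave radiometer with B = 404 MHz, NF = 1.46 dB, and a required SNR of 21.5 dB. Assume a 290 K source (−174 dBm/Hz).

Sensitivity = −174 + 10 log₁₀(B) + NF + SNR_min
= −174 + 86.06 + 1.46 + 21.5
= −64.98 dBm → −65.0 dBm

−65.0 dBm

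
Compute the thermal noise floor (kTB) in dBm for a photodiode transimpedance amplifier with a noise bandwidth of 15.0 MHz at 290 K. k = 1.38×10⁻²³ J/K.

−102.2 dBm

P_n = kTB = 1.38×10⁻²³ × 290 × 1.50×10⁷ = 6.00×10⁻¹⁴ W
In dBm: 10 log₁₀(6.00×10⁻¹⁴ / 10⁻³) = −102.2 dBm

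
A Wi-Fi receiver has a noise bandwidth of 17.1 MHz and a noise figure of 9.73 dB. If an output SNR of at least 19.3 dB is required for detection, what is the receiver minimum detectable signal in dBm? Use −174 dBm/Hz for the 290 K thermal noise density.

Sensitivity = −174 + 10 log₁₀(B) + NF + SNR_min
= −174 + 72.33 + 9.73 + 19.3
= −72.64 dBm → −72.6 dBm

−72.6 dBm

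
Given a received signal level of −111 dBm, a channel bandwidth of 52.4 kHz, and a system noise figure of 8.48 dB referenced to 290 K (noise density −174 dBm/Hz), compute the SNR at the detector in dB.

7.3 dB

Noise floor: N = −174 + 10 log₁₀(B) + NF
10 log₁₀(5.24×10⁴) = 47.19 dB
N = −174 + 47.19 + 8.48 = −118.33 dBm
SNR = P_sig − N = −111 − (−118.33) = 7.33 dB → 7.3 dB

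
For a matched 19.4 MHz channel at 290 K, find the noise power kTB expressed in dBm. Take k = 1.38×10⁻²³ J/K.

−101.1 dBm

P_n = kTB = 1.38×10⁻²³ × 290 × 1.94×10⁷ = 7.76×10⁻¹⁴ W
In dBm: 10 log₁₀(7.76×10⁻¹⁴ / 10⁻³) = −101.1 dBm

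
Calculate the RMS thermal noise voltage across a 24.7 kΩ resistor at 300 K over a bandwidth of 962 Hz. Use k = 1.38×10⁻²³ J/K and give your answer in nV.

V_n = √(4kTRB)
4kTRB = 4 × 1.38×10⁻²³ × 300 × 2.47×10⁴ × 9.62×10² = 3.93×10⁻¹³ V²
V_n = √(3.93×10⁻¹³) = 6.27×10⁻⁷ V = 627 nV

627 nV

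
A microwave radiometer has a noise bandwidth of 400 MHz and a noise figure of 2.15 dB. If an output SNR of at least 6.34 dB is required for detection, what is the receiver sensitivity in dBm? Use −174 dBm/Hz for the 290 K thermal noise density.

−79.5 dBm

Sensitivity = −174 + 10 log₁₀(B) + NF + SNR_min
= −174 + 86.02 + 2.15 + 6.34
= −79.49 dBm → −79.5 dBm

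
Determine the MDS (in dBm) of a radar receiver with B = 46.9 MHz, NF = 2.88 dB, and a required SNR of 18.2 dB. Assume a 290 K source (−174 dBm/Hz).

Sensitivity = −174 + 10 log₁₀(B) + NF + SNR_min
= −174 + 76.71 + 2.88 + 18.2
= −76.21 dBm → −76.2 dBm

−76.2 dBm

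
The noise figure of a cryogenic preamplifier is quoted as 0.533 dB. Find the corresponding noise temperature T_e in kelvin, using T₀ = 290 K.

37.9 K

F = 10^(0.533/10) = 1.13058
T_e = (F − 1)·T₀ = (1.13058 − 1) × 290 = 37.9 K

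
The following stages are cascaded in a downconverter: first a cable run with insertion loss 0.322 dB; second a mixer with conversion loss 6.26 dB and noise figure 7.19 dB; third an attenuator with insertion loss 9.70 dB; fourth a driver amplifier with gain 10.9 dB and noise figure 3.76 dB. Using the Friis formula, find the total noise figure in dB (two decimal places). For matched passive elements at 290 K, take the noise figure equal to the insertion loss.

20.09 dB

Convert to linear (a loss of L dB is a gain of −L dB): F_i = 10^(NF_i/10), G_i = 10^(G_i,dB/10)
  Stage 1: F_1 = 10^(0.322/10) = 1.077, G_1 = 10^(−0.322/10) = 0.9285
  Stage 2: F_2 = 10^(7.19/10) = 5.236, G_2 = 10^(−6.26/10) = 0.2366
  Stage 3: F_3 = 10^(9.70/10) = 9.333, G_3 = 10^(−9.70/10) = 0.1072
  Stage 4: F_4 = 10^(3.76/10) = 2.377, G_4 = 10^(10.9/10) = 12.30
Friis cascade:
  F = 1.077 + (5.236 − 1)/0.9285 + (9.333 − 1)/0.2197 + (2.377 − 1)/0.02354 = 102.1
NF = 10 log₁₀(102.1) = 20.09 dB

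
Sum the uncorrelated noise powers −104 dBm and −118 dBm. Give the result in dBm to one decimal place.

Convert to linear, add, convert back:
P₁ = 3.98×10⁻¹⁴ W, P₂ = 1.58×10⁻¹⁵ W
P_tot = 4.14×10⁻¹⁴ W → 10 log₁₀(P_tot / 10⁻³) = −103.8 dBm

−103.8 dBm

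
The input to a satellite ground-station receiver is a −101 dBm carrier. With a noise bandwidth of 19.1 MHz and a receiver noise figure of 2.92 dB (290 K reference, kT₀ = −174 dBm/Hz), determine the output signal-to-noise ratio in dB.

Noise floor: N = −174 + 10 log₁₀(B) + NF
10 log₁₀(1.91×10⁷) = 72.81 dB
N = −174 + 72.81 + 2.92 = −98.27 dBm
SNR = P_sig − N = −101 − (−98.27) = −2.73 dB → −2.7 dB

−2.7 dB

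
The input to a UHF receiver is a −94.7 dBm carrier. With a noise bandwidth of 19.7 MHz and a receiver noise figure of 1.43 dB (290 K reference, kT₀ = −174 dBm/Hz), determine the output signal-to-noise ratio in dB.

Noise floor: N = −174 + 10 log₁₀(B) + NF
10 log₁₀(1.97×10⁷) = 72.94 dB
N = −174 + 72.94 + 1.43 = −99.63 dBm
SNR = P_sig − N = −94.7 − (−99.63) = 4.93 dB → 4.9 dB

4.9 dB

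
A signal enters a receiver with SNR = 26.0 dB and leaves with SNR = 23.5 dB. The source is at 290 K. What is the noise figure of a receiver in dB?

NF (dB) = SNR_in(dB) − SNR_out(dB) when the source is at T₀
NF = 26.0 − 23.5 = 2.5 dB

2.5 dB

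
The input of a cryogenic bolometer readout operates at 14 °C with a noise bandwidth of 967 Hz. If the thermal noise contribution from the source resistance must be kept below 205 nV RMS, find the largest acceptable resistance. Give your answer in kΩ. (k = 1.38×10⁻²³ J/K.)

2.74 kΩ

T = 14 °C + 273.15 = 287.15 K
Johnson–Nyquist: V_n = √(4kTRB) ⇒ R = V_n² / (4kTB)
4kTB = 4 × 1.38×10⁻²³ × 287.15 × 9.67×10² = 1.53×10⁻¹⁷
R = (2.05×10⁻⁷)² / 1.53×10⁻¹⁷ = 2.74×10³ Ω = 2.74 kΩ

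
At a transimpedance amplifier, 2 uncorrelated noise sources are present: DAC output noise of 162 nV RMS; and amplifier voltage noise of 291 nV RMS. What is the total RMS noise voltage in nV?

333 nV

Uncorrelated sources add in power (mean-square): V_tot = √(ΣV_i²)
V_tot = √[(1.62×10⁻⁷)² + (2.91×10⁻⁷)²] = 3.33×10⁻⁷ V = 333 nV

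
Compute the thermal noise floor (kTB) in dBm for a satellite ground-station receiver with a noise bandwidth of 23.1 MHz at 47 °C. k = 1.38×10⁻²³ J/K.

T = 47 °C + 273.15 = 320.15 K
P_n = kTB = 1.38×10⁻²³ × 320.15 × 2.31×10⁷ = 1.02×10⁻¹³ W
In dBm: 10 log₁₀(1.02×10⁻¹³ / 10⁻³) = −99.9 dBm

−99.9 dBm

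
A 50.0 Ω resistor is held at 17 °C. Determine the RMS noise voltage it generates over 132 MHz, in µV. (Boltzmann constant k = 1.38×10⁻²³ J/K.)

10.3 µV

T = 17 °C + 273.15 = 290.15 K
V_n = √(4kTRB)
4kTRB = 4 × 1.38×10⁻²³ × 290.15 × 5.00×10¹ × 1.32×10⁸ = 1.06×10⁻¹⁰ V²
V_n = √(1.06×10⁻¹⁰) = 1.03×10⁻⁵ V = 10.3 µV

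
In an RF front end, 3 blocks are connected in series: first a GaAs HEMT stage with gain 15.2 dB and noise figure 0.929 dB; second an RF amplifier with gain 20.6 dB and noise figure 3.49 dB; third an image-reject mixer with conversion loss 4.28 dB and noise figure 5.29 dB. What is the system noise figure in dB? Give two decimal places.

Convert to linear (a loss of L dB is a gain of −L dB): F_i = 10^(NF_i/10), G_i = 10^(G_i,dB/10)
  Stage 1: F_1 = 10^(0.929/10) = 1.239, G_1 = 10^(15.2/10) = 33.11
  Stage 2: F_2 = 10^(3.49/10) = 2.234, G_2 = 10^(20.6/10) = 114.8
  Stage 3: F_3 = 10^(5.29/10) = 3.381, G_3 = 10^(−4.28/10) = 0.3733
Friis cascade:
  F = 1.239 + (2.234 − 1)/33.11 + (3.381 − 1)/3802 = 1.276
NF = 10 log₁₀(1.276) = 1.06 dB

1.06 dB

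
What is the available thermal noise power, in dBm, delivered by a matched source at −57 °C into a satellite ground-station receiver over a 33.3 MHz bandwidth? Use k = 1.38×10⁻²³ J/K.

T = −57 °C + 273.15 = 216.15 K
P_n = kTB = 1.38×10⁻²³ × 216.15 × 3.33×10⁷ = 9.93×10⁻¹⁴ W
In dBm: 10 log₁₀(9.93×10⁻¹⁴ / 10⁻³) = −100.0 dBm

−100.0 dBm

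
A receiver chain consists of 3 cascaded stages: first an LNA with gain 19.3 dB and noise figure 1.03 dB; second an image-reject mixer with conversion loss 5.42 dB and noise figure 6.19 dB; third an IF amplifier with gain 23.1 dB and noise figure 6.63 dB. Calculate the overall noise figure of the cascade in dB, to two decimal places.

1.62 dB

Convert to linear (a loss of L dB is a gain of −L dB): F_i = 10^(NF_i/10), G_i = 10^(G_i,dB/10)
  Stage 1: F_1 = 10^(1.03/10) = 1.268, G_1 = 10^(19.3/10) = 85.11
  Stage 2: F_2 = 10^(6.19/10) = 4.159, G_2 = 10^(−5.42/10) = 0.2871
  Stage 3: F_3 = 10^(6.63/10) = 4.603, G_3 = 10^(23.1/10) = 204.2
Friis cascade:
  F = 1.268 + (4.159 − 1)/85.11 + (4.603 − 1)/24.43 = 1.452
NF = 10 log₁₀(1.452) = 1.62 dB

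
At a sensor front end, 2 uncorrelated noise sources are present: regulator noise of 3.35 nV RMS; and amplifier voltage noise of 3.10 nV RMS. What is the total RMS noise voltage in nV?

Uncorrelated sources add in power (mean-square): V_tot = √(ΣV_i²)
V_tot = √[(3.35×10⁻⁹)² + (3.10×10⁻⁹)²] = 4.56×10⁻⁹ V = 4.56 nV

4.56 nV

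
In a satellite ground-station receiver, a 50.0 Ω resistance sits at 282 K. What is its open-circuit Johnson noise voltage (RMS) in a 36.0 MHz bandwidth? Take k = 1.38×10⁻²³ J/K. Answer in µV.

V_n = √(4kTRB)
4kTRB = 4 × 1.38×10⁻²³ × 282 × 5.00×10¹ × 3.60×10⁷ = 2.80×10⁻¹¹ V²
V_n = √(2.80×10⁻¹¹) = 5.29×10⁻⁶ V = 5.29 µV

5.29 µV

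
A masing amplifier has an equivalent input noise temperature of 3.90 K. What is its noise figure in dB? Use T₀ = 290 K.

F = 1 + T_e/T₀ = 1 + 3.90/290 = 1.01345
NF = 10 log₁₀(1.01345) = 0.058 dB

0.058 dB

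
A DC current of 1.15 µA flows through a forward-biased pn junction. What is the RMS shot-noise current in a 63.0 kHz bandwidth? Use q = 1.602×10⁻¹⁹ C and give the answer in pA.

152 pA

I_n = √(2qI·B)
2qI·B = 2 × 1.602×10⁻¹⁹ × 1.15×10⁻⁶ × 6.30×10⁴ = 2.32×10⁻²⁰ A²
I_n = √(2.32×10⁻²⁰) = 1.52×10⁻¹⁰ A = 152 pA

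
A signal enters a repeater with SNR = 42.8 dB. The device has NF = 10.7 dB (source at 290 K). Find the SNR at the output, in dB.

By definition F = SNR_in/SNR_out, so in dB: SNR_out = SNR_in − NF
SNR_out = 42.8 − 10.7 = 32.1 dB

32.1 dB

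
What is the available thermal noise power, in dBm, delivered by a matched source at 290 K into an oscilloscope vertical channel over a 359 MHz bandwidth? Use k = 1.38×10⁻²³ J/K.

−88.4 dBm

P_n = kTB = 1.38×10⁻²³ × 290 × 3.59×10⁸ = 1.44×10⁻¹² W
In dBm: 10 log₁₀(1.44×10⁻¹² / 10⁻³) = −88.4 dBm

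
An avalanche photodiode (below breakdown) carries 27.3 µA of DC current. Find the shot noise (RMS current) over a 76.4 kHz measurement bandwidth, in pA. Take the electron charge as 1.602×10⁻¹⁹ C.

817 pA

I_n = √(2qI·B)
2qI·B = 2 × 1.602×10⁻¹⁹ × 2.73×10⁻⁵ × 7.64×10⁴ = 6.68×10⁻¹⁹ A²
I_n = √(6.68×10⁻¹⁹) = 8.17×10⁻¹⁰ A = 817 pA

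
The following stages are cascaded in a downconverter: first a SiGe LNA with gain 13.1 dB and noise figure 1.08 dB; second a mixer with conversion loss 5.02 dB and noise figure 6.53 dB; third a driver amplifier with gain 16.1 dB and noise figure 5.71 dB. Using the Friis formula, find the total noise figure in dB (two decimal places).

2.74 dB

Convert to linear (a loss of L dB is a gain of −L dB): F_i = 10^(NF_i/10), G_i = 10^(G_i,dB/10)
  Stage 1: F_1 = 10^(1.08/10) = 1.282, G_1 = 10^(13.1/10) = 20.42
  Stage 2: F_2 = 10^(6.53/10) = 4.498, G_2 = 10^(−5.02/10) = 0.3148
  Stage 3: F_3 = 10^(5.71/10) = 3.724, G_3 = 10^(16.1/10) = 40.74
Friis cascade:
  F = 1.282 + (4.498 − 1)/20.42 + (3.724 − 1)/6.427 = 1.877
NF = 10 log₁₀(1.877) = 2.74 dB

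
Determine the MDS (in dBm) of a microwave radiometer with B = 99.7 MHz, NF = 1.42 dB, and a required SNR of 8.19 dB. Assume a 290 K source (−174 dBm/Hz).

−84.4 dBm

Sensitivity = −174 + 10 log₁₀(B) + NF + SNR_min
= −174 + 79.99 + 1.42 + 8.19
= −84.40 dBm → −84.4 dBm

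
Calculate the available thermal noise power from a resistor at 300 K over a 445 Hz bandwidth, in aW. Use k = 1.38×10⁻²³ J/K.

1.84 aW

P_n = kTB = 1.38×10⁻²³ × 300 × 4.45×10² = 1.84×10⁻¹⁸ W = 1.84 aW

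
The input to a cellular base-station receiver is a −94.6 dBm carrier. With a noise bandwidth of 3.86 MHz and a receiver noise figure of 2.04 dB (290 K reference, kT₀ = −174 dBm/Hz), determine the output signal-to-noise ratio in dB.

11.5 dB

Noise floor: N = −174 + 10 log₁₀(B) + NF
10 log₁₀(3.86×10⁶) = 65.87 dB
N = −174 + 65.87 + 2.04 = −106.09 dBm
SNR = P_sig − N = −94.6 − (−106.09) = 11.49 dB → 11.5 dB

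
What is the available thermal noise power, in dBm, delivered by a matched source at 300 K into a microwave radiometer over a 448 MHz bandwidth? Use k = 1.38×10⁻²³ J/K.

−87.3 dBm

P_n = kTB = 1.38×10⁻²³ × 300 × 4.48×10⁸ = 1.85×10⁻¹² W
In dBm: 10 log₁₀(1.85×10⁻¹² / 10⁻³) = −87.3 dBm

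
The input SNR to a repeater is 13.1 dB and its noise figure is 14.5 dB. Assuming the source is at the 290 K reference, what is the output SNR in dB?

By definition F = SNR_in/SNR_out, so in dB: SNR_out = SNR_in − NF
SNR_out = 13.1 − 14.5 = −1.4 dB

−1.4 dB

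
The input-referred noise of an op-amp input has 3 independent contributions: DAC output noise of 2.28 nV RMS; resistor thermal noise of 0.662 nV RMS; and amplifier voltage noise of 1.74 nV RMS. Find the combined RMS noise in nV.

Uncorrelated sources add in power (mean-square): V_tot = √(ΣV_i²)
V_tot = √[(2.28×10⁻⁹)² + (6.62×10⁻¹⁰)² + (1.74×10⁻⁹)²] = 2.94×10⁻⁹ V = 2.94 nV

2.94 nV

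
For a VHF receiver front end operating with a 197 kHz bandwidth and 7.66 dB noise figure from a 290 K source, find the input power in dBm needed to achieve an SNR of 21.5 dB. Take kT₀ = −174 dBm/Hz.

−91.9 dBm

Sensitivity = −174 + 10 log₁₀(B) + NF + SNR_min
= −174 + 52.94 + 7.66 + 21.5
= −91.90 dBm → −91.9 dBm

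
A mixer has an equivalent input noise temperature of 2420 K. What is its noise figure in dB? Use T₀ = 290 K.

9.71 dB

F = 1 + T_e/T₀ = 1 + 2420/290 = 9.34483
NF = 10 log₁₀(9.34483) = 9.71 dB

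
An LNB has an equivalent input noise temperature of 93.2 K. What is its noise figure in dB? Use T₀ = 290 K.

1.21 dB

F = 1 + T_e/T₀ = 1 + 93.2/290 = 1.32138
NF = 10 log₁₀(1.32138) = 1.21 dB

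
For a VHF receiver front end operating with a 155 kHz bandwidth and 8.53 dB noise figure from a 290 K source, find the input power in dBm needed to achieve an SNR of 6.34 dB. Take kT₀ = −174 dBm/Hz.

−107.2 dBm

Sensitivity = −174 + 10 log₁₀(B) + NF + SNR_min
= −174 + 51.9 + 8.53 + 6.34
= −107.23 dBm → −107.2 dBm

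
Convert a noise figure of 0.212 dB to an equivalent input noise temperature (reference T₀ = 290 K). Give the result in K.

F = 10^(0.212/10) = 1.05003
T_e = (F − 1)·T₀ = (1.05003 − 1) × 290 = 14.5 K

14.5 K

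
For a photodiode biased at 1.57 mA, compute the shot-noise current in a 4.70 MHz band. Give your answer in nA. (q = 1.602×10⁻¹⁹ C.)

I_n = √(2qI·B)
2qI·B = 2 × 1.602×10⁻¹⁹ × 1.57×10⁻³ × 4.70×10⁶ = 2.36×10⁻¹⁵ A²
I_n = √(2.36×10⁻¹⁵) = 4.86×10⁻⁸ A = 48.6 nA

48.6 nA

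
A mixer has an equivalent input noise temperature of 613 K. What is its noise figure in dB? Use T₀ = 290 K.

F = 1 + T_e/T₀ = 1 + 613/290 = 3.11379
NF = 10 log₁₀(3.11379) = 4.93 dB

4.93 dB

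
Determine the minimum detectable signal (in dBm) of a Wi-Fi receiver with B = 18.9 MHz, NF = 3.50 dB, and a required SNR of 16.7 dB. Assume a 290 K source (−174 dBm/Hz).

−81.0 dBm

Sensitivity = −174 + 10 log₁₀(B) + NF + SNR_min
= −174 + 72.76 + 3.50 + 16.7
= −81.04 dBm → −81.0 dBm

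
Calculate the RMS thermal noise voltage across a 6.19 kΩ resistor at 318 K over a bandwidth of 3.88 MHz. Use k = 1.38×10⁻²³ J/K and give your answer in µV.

V_n = √(4kTRB)
4kTRB = 4 × 1.38×10⁻²³ × 318 × 6.19×10³ × 3.88×10⁶ = 4.22×10⁻¹⁰ V²
V_n = √(4.22×10⁻¹⁰) = 2.05×10⁻⁵ V = 20.5 µV

20.5 µV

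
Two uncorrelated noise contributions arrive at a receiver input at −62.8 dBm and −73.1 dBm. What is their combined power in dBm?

Convert to linear, add, convert back:
P₁ = 5.25×10⁻¹⁰ W, P₂ = 4.90×10⁻¹¹ W
P_tot = 5.74×10⁻¹⁰ W → 10 log₁₀(P_tot / 10⁻³) = −62.4 dBm

−62.4 dBm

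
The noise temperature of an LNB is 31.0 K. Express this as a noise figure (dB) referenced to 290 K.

F = 1 + T_e/T₀ = 1 + 31.0/290 = 1.1069
NF = 10 log₁₀(1.1069) = 0.441 dB

0.441 dB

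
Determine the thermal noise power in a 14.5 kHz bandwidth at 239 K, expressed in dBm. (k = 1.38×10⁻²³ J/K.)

P_n = kTB = 1.38×10⁻²³ × 239 × 1.45×10⁴ = 4.78×10⁻¹⁷ W
In dBm: 10 log₁₀(4.78×10⁻¹⁷ / 10⁻³) = −133.2 dBm

−133.2 dBm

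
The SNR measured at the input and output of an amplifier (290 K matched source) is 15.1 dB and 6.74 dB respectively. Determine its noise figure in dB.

NF (dB) = SNR_in(dB) − SNR_out(dB) when the source is at T₀
NF = 15.1 − 6.74 = 8.36 dB

8.36 dB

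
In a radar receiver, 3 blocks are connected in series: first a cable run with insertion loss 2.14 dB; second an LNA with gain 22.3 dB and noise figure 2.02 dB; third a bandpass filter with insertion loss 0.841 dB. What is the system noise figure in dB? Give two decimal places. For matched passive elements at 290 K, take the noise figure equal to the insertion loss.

Convert to linear (a loss of L dB is a gain of −L dB): F_i = 10^(NF_i/10), G_i = 10^(G_i,dB/10)
  Stage 1: F_1 = 10^(2.14/10) = 1.637, G_1 = 10^(−2.14/10) = 0.6109
  Stage 2: F_2 = 10^(2.02/10) = 1.592, G_2 = 10^(22.3/10) = 169.8
  Stage 3: F_3 = 10^(0.841/10) = 1.214, G_3 = 10^(−0.841/10) = 0.8239
Friis cascade:
  F = 1.637 + (1.592 − 1)/0.6109 + (1.214 − 1)/103.8 = 2.608
NF = 10 log₁₀(2.608) = 4.16 dB

4.16 dB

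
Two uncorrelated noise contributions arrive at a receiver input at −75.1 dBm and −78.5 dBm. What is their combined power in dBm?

Convert to linear, add, convert back:
P₁ = 3.09×10⁻¹¹ W, P₂ = 1.41×10⁻¹¹ W
P_tot = 4.50×10⁻¹¹ W → 10 log₁₀(P_tot / 10⁻³) = −73.5 dBm

−73.5 dBm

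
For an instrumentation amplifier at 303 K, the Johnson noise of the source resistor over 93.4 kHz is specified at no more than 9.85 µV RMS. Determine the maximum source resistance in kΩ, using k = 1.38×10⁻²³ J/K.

62.1 kΩ

Johnson–Nyquist: V_n = √(4kTRB) ⇒ R = V_n² / (4kTB)
4kTB = 4 × 1.38×10⁻²³ × 303 × 9.34×10⁴ = 1.56×10⁻¹⁵
R = (9.85×10⁻⁶)² / 1.56×10⁻¹⁵ = 6.21×10⁴ Ω = 62.1 kΩ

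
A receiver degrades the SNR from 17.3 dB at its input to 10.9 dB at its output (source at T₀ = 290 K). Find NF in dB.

6.4 dB

NF (dB) = SNR_in(dB) − SNR_out(dB) when the source is at T₀
NF = 17.3 − 10.9 = 6.4 dB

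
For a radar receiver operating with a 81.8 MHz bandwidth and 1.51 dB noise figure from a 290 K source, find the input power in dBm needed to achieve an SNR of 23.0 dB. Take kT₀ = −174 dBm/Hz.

−70.4 dBm

Sensitivity = −174 + 10 log₁₀(B) + NF + SNR_min
= −174 + 79.13 + 1.51 + 23.0
= −70.36 dBm → −70.4 dBm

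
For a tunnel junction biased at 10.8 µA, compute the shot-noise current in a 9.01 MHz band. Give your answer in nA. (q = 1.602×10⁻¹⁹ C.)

I_n = √(2qI·B)
2qI·B = 2 × 1.602×10⁻¹⁹ × 1.08×10⁻⁵ × 9.01×10⁶ = 3.12×10⁻¹⁷ A²
I_n = √(3.12×10⁻¹⁷) = 5.58×10⁻⁹ A = 5.58 nA

5.58 nA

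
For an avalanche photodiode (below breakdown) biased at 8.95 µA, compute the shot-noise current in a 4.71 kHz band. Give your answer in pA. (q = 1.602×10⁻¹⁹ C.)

I_n = √(2qI·B)
2qI·B = 2 × 1.602×10⁻¹⁹ × 8.95×10⁻⁶ × 4.71×10³ = 1.35×10⁻²⁰ A²
I_n = √(1.35×10⁻²⁰) = 1.16×10⁻¹⁰ A = 116 pA

116 pA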